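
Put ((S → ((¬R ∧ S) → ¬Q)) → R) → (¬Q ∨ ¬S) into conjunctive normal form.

(¬S ∨ R ∨ ¬Q) ∧ (¬R ∨ ¬Q ∨ ¬S)

((S → ((¬R ∧ S) → ¬Q)) → R) → (¬Q ∨ ¬S)
≡ ¬((S → ((¬R ∧ S) → ¬Q)) → R) ∨ ¬Q ∨ ¬S   [eliminate →]
≡ ¬(¬(S → ((¬R ∧ S) → ¬Q)) ∨ R) ∨ ¬Q ∨ ¬S   [eliminate →]
≡ ¬(¬(¬S ∨ ((¬R ∧ S) → ¬Q)) ∨ R) ∨ ¬Q ∨ ¬S   [eliminate →]
≡ ¬(¬(¬S ∨ ¬(¬R ∧ S) ∨ ¬Q) ∨ R) ∨ ¬Q ∨ ¬S   [eliminate →]
≡ (¬¬(¬S ∨ ¬(¬R ∧ S) ∨ ¬Q) ∧ ¬R) ∨ ¬Q ∨ ¬S   [De Morgan]
≡ ((¬S ∨ ¬(¬R ∧ S) ∨ ¬Q) ∧ ¬R) ∨ ¬Q ∨ ¬S   [double negation]
≡ ((¬S ∨ ¬¬R ∨ ¬S ∨ ¬Q) ∧ ¬R) ∨ ¬Q ∨ ¬S   [De Morgan]
≡ ((¬S ∨ R ∨ ¬S ∨ ¬Q) ∧ ¬R) ∨ ¬Q ∨ ¬S   [double negation]
≡ (¬S ∨ R ∨ ¬S ∨ ¬Q ∨ ¬Q ∨ ¬S) ∧ (¬R ∨ ¬Q ∨ ¬S)   [distribute ∨ over ∧]
≡ (¬S ∨ R ∨ ¬Q) ∧ (¬R ∨ ¬Q ∨ ¬S)   [simplify]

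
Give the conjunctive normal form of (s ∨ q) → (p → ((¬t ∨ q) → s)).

¬q ∨ ¬p ∨ s

(s ∨ q) → (p → ((¬t ∨ q) → s))
≡ ¬(s ∨ q) ∨ (p → ((¬t ∨ q) → s))   (eliminate →)
≡ ¬(s ∨ q) ∨ ¬p ∨ ((¬t ∨ q) → s)   (eliminate →)
≡ ¬(s ∨ q) ∨ ¬p ∨ ¬(¬t ∨ q) ∨ s   (eliminate →)
≡ (¬s ∧ ¬q) ∨ ¬p ∨ ¬(¬t ∨ q) ∨ s   (De Morgan)
≡ (¬s ∧ ¬q) ∨ ¬p ∨ (¬¬t ∧ ¬q) ∨ s   (De Morgan)
≡ (¬s ∧ ¬q) ∨ ¬p ∨ (t ∧ ¬q) ∨ s   (double negation)
≡ (¬s ∨ ¬p ∨ t ∨ s) ∧ (¬s ∨ ¬p ∨ ¬q ∨ s) ∧ (¬q ∨ ¬p ∨ t ∨ s) ∧ (¬q ∨ ¬p ∨ ¬q ∨ s)   (distribute ∨ over ∧)
≡ ¬q ∨ ¬p ∨ s   (simplify)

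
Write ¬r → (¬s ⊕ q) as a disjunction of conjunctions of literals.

¬r → (¬s ⊕ q)
= ¬¬r ∨ (¬s ⊕ q)   (eliminate →)
= ¬¬r ∨ (¬s ∧ ¬q) ∨ (¬¬s ∧ q)   (expand ⊕)
= r ∨ (¬s ∧ ¬q) ∨ (¬¬s ∧ q)   (double negation)
= r ∨ (¬s ∧ ¬q) ∨ (s ∧ q)   (double negation)

r ∨ (¬s ∧ ¬q) ∨ (s ∧ q)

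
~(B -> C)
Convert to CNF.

B & ~C

~(B -> C)
= ~(~B | C)   — eliminate ->
= ~~B & ~C   — De Morgan
= B & ~C   — double negation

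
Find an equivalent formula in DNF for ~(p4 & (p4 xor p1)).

~(p4 & (p4 xor p1))
≡ ~(p4 & ((p4 & ~p1) | (~p4 & p1)))   [expand xor]
≡ ~p4 | ~((p4 & ~p1) | (~p4 & p1))   [De Morgan]
≡ ~p4 | (~(p4 & ~p1) & ~(~p4 & p1))   [De Morgan]
≡ ~p4 | ((~p4 | ~~p1) & ~(~p4 & p1))   [De Morgan]
≡ ~p4 | ((~p4 | p1) & ~(~p4 & p1))   [double negation]
≡ ~p4 | ((~p4 | p1) & (~~p4 | ~p1))   [De Morgan]
≡ ~p4 | ((~p4 | p1) & (p4 | ~p1))   [double negation]
≡ ~p4 | (~p4 & p4) | (~p4 & ~p1) | (p1 & p4) | (p1 & ~p1)   [distribute & over |]
≡ ~p4 | (p1 & p4)   [simplify]

~p4 | (p1 & p4)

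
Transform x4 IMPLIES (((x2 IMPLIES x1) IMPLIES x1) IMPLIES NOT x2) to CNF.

(NOT x4 OR NOT x2 OR x1) AND (NOT x4 OR NOT x1 OR NOT x2)

x4 IMPLIES (((x2 IMPLIES x1) IMPLIES x1) IMPLIES NOT x2)
≡ NOT x4 OR (((x2 IMPLIES x1) IMPLIES x1) IMPLIES NOT x2)
≡ NOT x4 OR NOT ((x2 IMPLIES x1) IMPLIES x1) OR NOT x2
≡ NOT x4 OR NOT (NOT (x2 IMPLIES x1) OR x1) OR NOT x2
≡ NOT x4 OR NOT (NOT (NOT x2 OR x1) OR x1) OR NOT x2
≡ NOT x4 OR (NOT NOT (NOT x2 OR x1) AND NOT x1) OR NOT x2
≡ NOT x4 OR ((NOT x2 OR x1) AND NOT x1) OR NOT x2
≡ (NOT x4 OR NOT x2 OR x1 OR NOT x2) AND (NOT x4 OR NOT x1 OR NOT x2)
≡ (NOT x4 OR NOT x2 OR x1) AND (NOT x4 OR NOT x1 OR NOT x2)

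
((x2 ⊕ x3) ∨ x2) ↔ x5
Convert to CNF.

((x2 ⊕ x3) ∨ x2) ↔ x5
≡ (((x2 ⊕ x3) ∨ x2) → x5) ∧ (x5 → ((x2 ⊕ x3) ∨ x2))   — eliminate ↔
≡ (¬((x2 ⊕ x3) ∨ x2) ∨ x5) ∧ (x5 → ((x2 ⊕ x3) ∨ x2))   — eliminate →
≡ (¬(((x2 ∨ x3) ∧ ¬(x2 ∧ x3)) ∨ x2) ∨ x5) ∧ (x5 → ((x2 ⊕ x3) ∨ x2))   — expand ⊕
≡ (¬(((x2 ∨ x3) ∧ ¬(x2 ∧ x3)) ∨ x2) ∨ x5) ∧ (¬x5 ∨ (x2 ⊕ x3) ∨ x2)   — eliminate →
≡ (¬(((x2 ∨ x3) ∧ ¬(x2 ∧ x3)) ∨ x2) ∨ x5) ∧ (¬x5 ∨ ((x2 ∨ x3) ∧ ¬(x2 ∧ x3)) ∨ x2)   — expand ⊕
≡ ((¬((x2 ∨ x3) ∧ ¬(x2 ∧ x3)) ∧ ¬x2) ∨ x5) ∧ (¬x5 ∨ ((x2 ∨ x3) ∧ ¬(x2 ∧ x3)) ∨ x2)   — De Morgan
≡ (((¬(x2 ∨ x3) ∨ ¬¬(x2 ∧ x3)) ∧ ¬x2) ∨ x5) ∧ (¬x5 ∨ ((x2 ∨ x3) ∧ ¬(x2 ∧ x3)) ∨ x2)   — De Morgan
≡ ((((¬x2 ∧ ¬x3) ∨ ¬¬(x2 ∧ x3)) ∧ ¬x2) ∨ x5) ∧ (¬x5 ∨ ((x2 ∨ x3) ∧ ¬(x2 ∧ x3)) ∨ x2)   — De Morgan
≡ ((((¬x2 ∧ ¬x3) ∨ (x2 ∧ x3)) ∧ ¬x2) ∨ x5) ∧ (¬x5 ∨ ((x2 ∨ x3) ∧ ¬(x2 ∧ x3)) ∨ x2)   — double negation
≡ ((((¬x2 ∧ ¬x3) ∨ (x2 ∧ x3)) ∧ ¬x2) ∨ x5) ∧ (¬x5 ∨ ((x2 ∨ x3) ∧ (¬x2 ∨ ¬x3)) ∨ x2)   — De Morgan
≡ (¬x2 ∨ x2 ∨ x5) ∧ (¬x2 ∨ x3 ∨ x5) ∧ (¬x3 ∨ x2 ∨ x5) ∧ (¬x3 ∨ x3 ∨ x5) ∧ (¬x2 ∨ x5) ∧ (¬x5 ∨ x2 ∨ x3 ∨ x2) ∧ (¬x5 ∨ ¬x2 ∨ ¬x3 ∨ x2)   — distribute ∨ over ∧
≡ (¬x3 ∨ x2 ∨ x5) ∧ (¬x2 ∨ x5) ∧ (¬x5 ∨ x2 ∨ x3)   — simplify

(¬x3 ∨ x2 ∨ x5) ∧ (¬x2 ∨ x5) ∧ (¬x5 ∨ x2 ∨ x3)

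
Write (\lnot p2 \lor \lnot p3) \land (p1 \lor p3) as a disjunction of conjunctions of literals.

(\lnot p2 \lor \lnot p3) \land (p1 \lor p3)
≡ (\lnot p2 \land p1) \lor (\lnot p2 \land p3) \lor (\lnot p3 \land p1) \lor (\lnot p3 \land p3)   [distribute \land over \lor]
≡ (\lnot p2 \land p1) \lor (\lnot p2 \land p3) \lor (\lnot p3 \land p1)   [simplify]

(\lnot p2 \land p1) \lor (\lnot p2 \land p3) \lor (\lnot p3 \land p1)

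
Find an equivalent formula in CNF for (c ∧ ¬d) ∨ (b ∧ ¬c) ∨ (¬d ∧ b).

(c ∧ ¬d) ∨ (b ∧ ¬c) ∨ (¬d ∧ b)
= (c ∨ b ∨ ¬d) ∧ (c ∨ b ∨ b) ∧ (c ∨ ¬c ∨ ¬d) ∧ (c ∨ ¬c ∨ b) ∧ (¬d ∨ b ∨ ¬d) ∧ (¬d ∨ b ∨ b) ∧ (¬d ∨ ¬c ∨ ¬d) ∧ (¬d ∨ ¬c ∨ b)   [distribute ∨ over ∧]
= (c ∨ b) ∧ (¬d ∨ b) ∧ (¬d ∨ ¬c)   [simplify]

(c ∨ b) ∧ (¬d ∨ b) ∧ (¬d ∨ ¬c)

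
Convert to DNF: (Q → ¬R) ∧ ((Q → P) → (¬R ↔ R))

¬R ∧ Q ∧ ¬P

(Q → ¬R) ∧ ((Q → P) → (¬R ↔ R))
≡ (¬Q ∨ ¬R) ∧ ((Q → P) → (¬R ↔ R))   — eliminate →
≡ (¬Q ∨ ¬R) ∧ (¬(Q → P) ∨ (¬R ↔ R))   — eliminate →
≡ (¬Q ∨ ¬R) ∧ (¬(¬Q ∨ P) ∨ (¬R ↔ R))   — eliminate →
≡ (¬Q ∨ ¬R) ∧ (¬(¬Q ∨ P) ∨ (¬R → R) ∧ (R → ¬R))   — eliminate ↔
≡ (¬Q ∨ ¬R) ∧ (¬(¬Q ∨ P) ∨ (¬¬R ∨ R) ∧ (R → ¬R))   — eliminate →
≡ (¬Q ∨ ¬R) ∧ (¬(¬Q ∨ P) ∨ (¬¬R ∨ R) ∧ (¬R ∨ ¬R))   — eliminate →
≡ (¬Q ∨ ¬R) ∧ (¬¬Q ∧ ¬P ∨ (¬¬R ∨ R) ∧ (¬R ∨ ¬R))   — De Morgan
≡ (¬Q ∨ ¬R) ∧ (Q ∧ ¬P ∨ (¬¬R ∨ R) ∧ (¬R ∨ ¬R))   — double negation
≡ (¬Q ∨ ¬R) ∧ (Q ∧ ¬P ∨ (R ∨ R) ∧ (¬R ∨ ¬R))   — double negation
≡ ¬Q ∧ Q ∧ ¬P ∨ ¬Q ∧ R ∧ ¬R ∨ ¬Q ∧ R ∧ ¬R ∨ ¬Q ∧ R ∧ ¬R ∨ ¬Q ∧ R ∧ ¬R ∨ ¬R ∧ Q ∧ ¬P ∨ ¬R ∧ R ∧ ¬R ∨ ¬R ∧ R ∧ ¬R ∨ ¬R ∧ R ∧ ¬R ∨ ¬R ∧ R ∧ ¬R   — distribute ∧ over ∨
≡ ¬R ∧ Q ∧ ¬P   — simplify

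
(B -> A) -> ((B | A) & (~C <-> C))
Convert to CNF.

(B | A) & (B | C) & (B | ~C) & (~A | C) & (~A | ~C)

(B -> A) -> ((B | A) & (~C <-> C))
≡ ~(B -> A) | ((B | A) & (~C <-> C))
≡ ~(~B | A) | ((B | A) & (~C <-> C))
≡ ~(~B | A) | ((B | A) & (~C -> C) & (C -> ~C))
≡ ~(~B | A) | ((B | A) & (~~C | C) & (C -> ~C))
≡ ~(~B | A) | ((B | A) & (~~C | C) & (~C | ~C))
≡ (~~B & ~A) | ((B | A) & (~~C | C) & (~C | ~C))
≡ (B & ~A) | ((B | A) & (~~C | C) & (~C | ~C))
≡ (B & ~A) | ((B | A) & (C | C) & (~C | ~C))
≡ (B | B | A) & (B | C | C) & (B | ~C | ~C) & (~A | B | A) & (~A | C | C) & (~A | ~C | ~C)
≡ (B | A) & (B | C) & (B | ~C) & (~A | C) & (~A | ~C)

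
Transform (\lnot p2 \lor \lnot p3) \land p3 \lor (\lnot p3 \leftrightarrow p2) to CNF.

(\lnot p2 \lor \lnot p3) \land (p3 \lor p2)

(\lnot p2 \lor \lnot p3) \land p3 \lor (\lnot p3 \leftrightarrow p2)
⇔ (\lnot p2 \lor \lnot p3) \land p3 \lor (\lnot p3 \to p2) \land (p2 \to \lnot p3)   [eliminate \leftrightarrow]
⇔ (\lnot p2 \lor \lnot p3) \land p3 \lor (\lnot \lnot p3 \lor p2) \land (p2 \to \lnot p3)   [eliminate \to]
⇔ (\lnot p2 \lor \lnot p3) \land p3 \lor (\lnot \lnot p3 \lor p2) \land (\lnot p2 \lor \lnot p3)   [eliminate \to]
⇔ (\lnot p2 \lor \lnot p3) \land p3 \lor (p3 \lor p2) \land (\lnot p2 \lor \lnot p3)   [double negation]
⇔ (\lnot p2 \lor \lnot p3 \lor p3 \lor p2) \land (\lnot p2 \lor \lnot p3 \lor \lnot p2 \lor \lnot p3) \land (p3 \lor p3 \lor p2) \land (p3 \lor \lnot p2 \lor \lnot p3)   [distribute \lor over \land]
⇔ (\lnot p2 \lor \lnot p3) \land (p3 \lor p2)   [simplify]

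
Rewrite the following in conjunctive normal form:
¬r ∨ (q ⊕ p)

(¬r ∨ q ∨ p) ∧ (¬r ∨ ¬q ∨ ¬p)

¬r ∨ (q ⊕ p)
≡ ¬r ∨ (q ∨ p) ∧ ¬(q ∧ p)   — expand ⊕
≡ ¬r ∨ (q ∨ p) ∧ (¬q ∨ ¬p)   — De Morgan
≡ (¬r ∨ q ∨ p) ∧ (¬r ∨ ¬q ∨ ¬p)   — distribute ∨ over ∧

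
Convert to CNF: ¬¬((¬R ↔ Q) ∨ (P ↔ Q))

(R ∨ Q ∨ ¬P) ∧ (¬Q ∨ ¬R ∨ P)

¬¬((¬R ↔ Q) ∨ (P ↔ Q))
≡ ¬¬(((¬R → Q) ∧ (Q → ¬R)) ∨ (P ↔ Q))   [eliminate ↔]
≡ ¬¬(((¬¬R ∨ Q) ∧ (Q → ¬R)) ∨ (P ↔ Q))   [eliminate →]
≡ ¬¬(((¬¬R ∨ Q) ∧ (¬Q ∨ ¬R)) ∨ (P ↔ Q))   [eliminate →]
≡ ¬¬(((¬¬R ∨ Q) ∧ (¬Q ∨ ¬R)) ∨ ((P → Q) ∧ (Q → P)))   [eliminate ↔]
≡ ¬¬(((¬¬R ∨ Q) ∧ (¬Q ∨ ¬R)) ∨ ((¬P ∨ Q) ∧ (Q → P)))   [eliminate →]
≡ ¬¬(((¬¬R ∨ Q) ∧ (¬Q ∨ ¬R)) ∨ ((¬P ∨ Q) ∧ (¬Q ∨ P)))   [eliminate →]
≡ ((¬¬R ∨ Q) ∧ (¬Q ∨ ¬R)) ∨ ((¬P ∨ Q) ∧ (¬Q ∨ P))   [double negation]
≡ ((R ∨ Q) ∧ (¬Q ∨ ¬R)) ∨ ((¬P ∨ Q) ∧ (¬Q ∨ P))   [double negation]
≡ (R ∨ Q ∨ ¬P ∨ Q) ∧ (R ∨ Q ∨ ¬Q ∨ P) ∧ (¬Q ∨ ¬R ∨ ¬P ∨ Q) ∧ (¬Q ∨ ¬R ∨ ¬Q ∨ P)   [distribute ∨ over ∧]
≡ (R ∨ Q ∨ ¬P) ∧ (¬Q ∨ ¬R ∨ P)   [simplify]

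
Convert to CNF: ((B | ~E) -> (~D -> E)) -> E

((B | ~E) -> (~D -> E)) -> E
= ~((B | ~E) -> (~D -> E)) | E   [eliminate ->]
= ~(~(B | ~E) | (~D -> E)) | E   [eliminate ->]
= ~(~(B | ~E) | ~~D | E) | E   [eliminate ->]
= (~~(B | ~E) & ~~~D & ~E) | E   [De Morgan]
= ((B | ~E) & ~~~D & ~E) | E   [double negation]
= ((B | ~E) & ~D & ~E) | E   [double negation]
= (B | ~E | E) & (~D | E) & (~E | E)   [distribute | over &]
= ~D | E   [simplify]

~D | E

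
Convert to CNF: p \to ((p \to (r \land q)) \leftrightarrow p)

p \to ((p \to (r \land q)) \leftrightarrow p)
⇔ \lnot p \lor ((p \to (r \land q)) \leftrightarrow p)
⇔ \lnot p \lor (((p \to (r \land q)) \to p) \land (p \to (p \to (r \land q))))
⇔ \lnot p \lor ((\lnot (p \to (r \land q)) \lor p) \land (p \to (p \to (r \land q))))
⇔ \lnot p \lor ((\lnot (\lnot p \lor (r \land q)) \lor p) \land (p \to (p \to (r \land q))))
⇔ \lnot p \lor ((\lnot (\lnot p \lor (r \land q)) \lor p) \land (\lnot p \lor (p \to (r \land q))))
⇔ \lnot p \lor ((\lnot (\lnot p \lor (r \land q)) \lor p) \land (\lnot p \lor \lnot p \lor (r \land q)))
⇔ \lnot p \lor (((\lnot \lnot p \land \lnot (r \land q)) \lor p) \land (\lnot p \lor \lnot p \lor (r \land q)))
⇔ \lnot p \lor (((p \land \lnot (r \land q)) \lor p) \land (\lnot p \lor \lnot p \lor (r \land q)))
⇔ \lnot p \lor (((p \land (\lnot r \lor \lnot q)) \lor p) \land (\lnot p \lor \lnot p \lor (r \land q)))
⇔ (\lnot p \lor p \lor p) \land (\lnot p \lor \lnot r \lor \lnot q \lor p) \land (\lnot p \lor \lnot p \lor \lnot p \lor r) \land (\lnot p \lor \lnot p \lor \lnot p \lor q)
⇔ (\lnot p \lor r) \land (\lnot p \lor q)

(\lnot p \lor r) \land (\lnot p \lor q)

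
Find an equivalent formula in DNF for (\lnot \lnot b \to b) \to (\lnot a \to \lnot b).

(\lnot \lnot b \to b) \to (\lnot a \to \lnot b)
= \lnot (\lnot \lnot b \to b) \lor (\lnot a \to \lnot b)   (eliminate \to)
= \lnot (\lnot \lnot \lnot b \lor b) \lor (\lnot a \to \lnot b)   (eliminate \to)
= \lnot (\lnot \lnot \lnot b \lor b) \lor \lnot \lnot a \lor \lnot b   (eliminate \to)
= (\lnot \lnot \lnot \lnot b \land \lnot b) \lor \lnot \lnot a \lor \lnot b   (De Morgan)
= (\lnot \lnot b \land \lnot b) \lor \lnot \lnot a \lor \lnot b   (double negation)
= (b \land \lnot b) \lor \lnot \lnot a \lor \lnot b   (double negation)
= (b \land \lnot b) \lor a \lor \lnot b   (double negation)
= a \lor \lnot b   (simplify)

a \lor \lnot b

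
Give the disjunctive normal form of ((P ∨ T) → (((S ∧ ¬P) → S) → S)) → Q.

((P ∨ T) → (((S ∧ ¬P) → S) → S)) → Q
= ¬((P ∨ T) → (((S ∧ ¬P) → S) → S)) ∨ Q   [eliminate →]
= ¬(¬(P ∨ T) ∨ (((S ∧ ¬P) → S) → S)) ∨ Q   [eliminate →]
= ¬(¬(P ∨ T) ∨ ¬((S ∧ ¬P) → S) ∨ S) ∨ Q   [eliminate →]
= ¬(¬(P ∨ T) ∨ ¬(¬(S ∧ ¬P) ∨ S) ∨ S) ∨ Q   [eliminate →]
= (¬¬(P ∨ T) ∧ ¬¬(¬(S ∧ ¬P) ∨ S) ∧ ¬S) ∨ Q   [De Morgan]
= ((P ∨ T) ∧ ¬¬(¬(S ∧ ¬P) ∨ S) ∧ ¬S) ∨ Q   [double negation]
= ((P ∨ T) ∧ (¬(S ∧ ¬P) ∨ S) ∧ ¬S) ∨ Q   [double negation]
= ((P ∨ T) ∧ (¬S ∨ ¬¬P ∨ S) ∧ ¬S) ∨ Q   [De Morgan]
= ((P ∨ T) ∧ (¬S ∨ P ∨ S) ∧ ¬S) ∨ Q   [double negation]
= (P ∧ ¬S ∧ ¬S) ∨ (P ∧ P ∧ ¬S) ∨ (P ∧ S ∧ ¬S) ∨ (T ∧ ¬S ∧ ¬S) ∨ (T ∧ P ∧ ¬S) ∨ (T ∧ S ∧ ¬S) ∨ Q   [distribute ∧ over ∨]
= (P ∧ ¬S) ∨ (T ∧ ¬S) ∨ Q   [simplify]

(P ∧ ¬S) ∨ (T ∧ ¬S) ∨ Q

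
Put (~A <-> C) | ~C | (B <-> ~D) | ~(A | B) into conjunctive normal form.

(~C | ~A | ~B | ~D) & (~C | ~A | D | B)

(~A <-> C) | ~C | (B <-> ~D) | ~(A | B)
≡ ((~A -> C) & (C -> ~A)) | ~C | (B <-> ~D) | ~(A | B)   (eliminate <->)
≡ ((~~A | C) & (C -> ~A)) | ~C | (B <-> ~D) | ~(A | B)   (eliminate ->)
≡ ((~~A | C) & (~C | ~A)) | ~C | (B <-> ~D) | ~(A | B)   (eliminate ->)
≡ ((~~A | C) & (~C | ~A)) | ~C | ((B -> ~D) & (~D -> B)) | ~(A | B)   (eliminate <->)
≡ ((~~A | C) & (~C | ~A)) | ~C | ((~B | ~D) & (~D -> B)) | ~(A | B)   (eliminate ->)
≡ ((~~A | C) & (~C | ~A)) | ~C | ((~B | ~D) & (~~D | B)) | ~(A | B)   (eliminate ->)
≡ ((A | C) & (~C | ~A)) | ~C | ((~B | ~D) & (~~D | B)) | ~(A | B)   (double negation)
≡ ((A | C) & (~C | ~A)) | ~C | ((~B | ~D) & (D | B)) | ~(A | B)   (double negation)
≡ ((A | C) & (~C | ~A)) | ~C | ((~B | ~D) & (D | B)) | (~A & ~B)   (De Morgan)
≡ (A | C | ~C | ~B | ~D | ~A) & (A | C | ~C | ~B | ~D | ~B) & (A | C | ~C | D | B | ~A) & (A | C | ~C | D | B | ~B) & (~C | ~A | ~C | ~B | ~D | ~A) & (~C | ~A | ~C | ~B | ~D | ~B) & (~C | ~A | ~C | D | B | ~A) & (~C | ~A | ~C | D | B | ~B)   (distribute | over &)
≡ (~C | ~A | ~B | ~D) & (~C | ~A | D | B)   (simplify)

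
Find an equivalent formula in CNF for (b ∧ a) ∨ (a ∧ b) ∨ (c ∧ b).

b ∧ (a ∨ c)

(b ∧ a) ∨ (a ∧ b) ∨ (c ∧ b)
≡ (b ∨ a ∨ c) ∧ (b ∨ a ∨ b) ∧ (b ∨ b ∨ c) ∧ (b ∨ b ∨ b) ∧ (a ∨ a ∨ c) ∧ (a ∨ a ∨ b) ∧ (a ∨ b ∨ c) ∧ (a ∨ b ∨ b)
≡ b ∧ (a ∨ c)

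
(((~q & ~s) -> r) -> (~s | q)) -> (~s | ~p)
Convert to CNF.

~q | ~s | ~p

(((~q & ~s) -> r) -> (~s | q)) -> (~s | ~p)
= ~(((~q & ~s) -> r) -> (~s | q)) | ~s | ~p   (eliminate ->)
= ~(~((~q & ~s) -> r) | ~s | q) | ~s | ~p   (eliminate ->)
= ~(~(~(~q & ~s) | r) | ~s | q) | ~s | ~p   (eliminate ->)
= (~~(~(~q & ~s) | r) & ~~s & ~q) | ~s | ~p   (De Morgan)
= ((~(~q & ~s) | r) & ~~s & ~q) | ~s | ~p   (double negation)
= ((~~q | ~~s | r) & ~~s & ~q) | ~s | ~p   (De Morgan)
= ((q | ~~s | r) & ~~s & ~q) | ~s | ~p   (double negation)
= ((q | s | r) & ~~s & ~q) | ~s | ~p   (double negation)
= ((q | s | r) & s & ~q) | ~s | ~p   (double negation)
= (q | s | r | ~s | ~p) & (s | ~s | ~p) & (~q | ~s | ~p)   (distribute | over &)
= ~q | ~s | ~p   (simplify)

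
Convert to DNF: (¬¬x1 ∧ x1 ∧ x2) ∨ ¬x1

(x1 ∧ x2) ∨ ¬x1

(¬¬x1 ∧ x1 ∧ x2) ∨ ¬x1
≡ (x1 ∧ x1 ∧ x2) ∨ ¬x1
≡ (x1 ∧ x2) ∨ ¬x1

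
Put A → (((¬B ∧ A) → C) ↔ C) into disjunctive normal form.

A → (((¬B ∧ A) → C) ↔ C)
= ¬A ∨ (((¬B ∧ A) → C) ↔ C)   [eliminate →]
= ¬A ∨ ((((¬B ∧ A) → C) → C) ∧ (C → ((¬B ∧ A) → C)))   [eliminate ↔]
= ¬A ∨ ((¬((¬B ∧ A) → C) ∨ C) ∧ (C → ((¬B ∧ A) → C)))   [eliminate →]
= ¬A ∨ ((¬(¬(¬B ∧ A) ∨ C) ∨ C) ∧ (C → ((¬B ∧ A) → C)))   [eliminate →]
= ¬A ∨ ((¬(¬(¬B ∧ A) ∨ C) ∨ C) ∧ (¬C ∨ ((¬B ∧ A) → C)))   [eliminate →]
= ¬A ∨ ((¬(¬(¬B ∧ A) ∨ C) ∨ C) ∧ (¬C ∨ ¬(¬B ∧ A) ∨ C))   [eliminate →]
= ¬A ∨ (((¬¬(¬B ∧ A) ∧ ¬C) ∨ C) ∧ (¬C ∨ ¬(¬B ∧ A) ∨ C))   [De Morgan]
= ¬A ∨ (((¬B ∧ A ∧ ¬C) ∨ C) ∧ (¬C ∨ ¬(¬B ∧ A) ∨ C))   [double negation]
= ¬A ∨ (((¬B ∧ A ∧ ¬C) ∨ C) ∧ (¬C ∨ ¬¬B ∨ ¬A ∨ C))   [De Morgan]
= ¬A ∨ (((¬B ∧ A ∧ ¬C) ∨ C) ∧ (¬C ∨ B ∨ ¬A ∨ C))   [double negation]
= ¬A ∨ (¬B ∧ A ∧ ¬C ∧ ¬C) ∨ (¬B ∧ A ∧ ¬C ∧ B) ∨ (¬B ∧ A ∧ ¬C ∧ ¬A) ∨ (¬B ∧ A ∧ ¬C ∧ C) ∨ (C ∧ ¬C) ∨ (C ∧ B) ∨ (C ∧ ¬A) ∨ (C ∧ C)   [distribute ∧ over ∨]
= ¬A ∨ (¬B ∧ A ∧ ¬C) ∨ C   [simplify]

¬A ∨ (¬B ∧ A ∧ ¬C) ∨ C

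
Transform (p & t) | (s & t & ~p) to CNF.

(p | s) & t

(p & t) | (s & t & ~p)
≡ (p | s) & (p | t) & (p | ~p) & (t | s) & (t | t) & (t | ~p)   [distribute | over &]
≡ (p | s) & t   [simplify]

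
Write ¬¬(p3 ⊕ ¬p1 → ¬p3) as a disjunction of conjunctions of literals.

¬p1 ∧ p3 ∨ ¬p3

¬¬(p3 ⊕ ¬p1 → ¬p3)
≡ ¬¬(¬(p3 ⊕ ¬p1) ∨ ¬p3)   — eliminate →
≡ ¬¬(¬(p3 ∧ ¬¬p1 ∨ ¬p3 ∧ ¬p1) ∨ ¬p3)   — expand ⊕
≡ ¬(p3 ∧ ¬¬p1 ∨ ¬p3 ∧ ¬p1) ∨ ¬p3   — double negation
≡ ¬(p3 ∧ ¬¬p1) ∧ ¬(¬p3 ∧ ¬p1) ∨ ¬p3   — De Morgan
≡ (¬p3 ∨ ¬¬¬p1) ∧ ¬(¬p3 ∧ ¬p1) ∨ ¬p3   — De Morgan
≡ (¬p3 ∨ ¬p1) ∧ ¬(¬p3 ∧ ¬p1) ∨ ¬p3   — double negation
≡ (¬p3 ∨ ¬p1) ∧ (¬¬p3 ∨ ¬¬p1) ∨ ¬p3   — De Morgan
≡ (¬p3 ∨ ¬p1) ∧ (p3 ∨ ¬¬p1) ∨ ¬p3   — double negation
≡ (¬p3 ∨ ¬p1) ∧ (p3 ∨ p1) ∨ ¬p3   — double negation
≡ ¬p3 ∧ p3 ∨ ¬p3 ∧ p1 ∨ ¬p1 ∧ p3 ∨ ¬p1 ∧ p1 ∨ ¬p3   — distribute ∧ over ∨
≡ ¬p1 ∧ p3 ∨ ¬p3   — simplify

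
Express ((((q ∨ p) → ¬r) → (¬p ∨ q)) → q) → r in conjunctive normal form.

((((q ∨ p) → ¬r) → (¬p ∨ q)) → q) → r
⇔ ¬((((q ∨ p) → ¬r) → (¬p ∨ q)) → q) ∨ r   — eliminate →
⇔ ¬(¬(((q ∨ p) → ¬r) → (¬p ∨ q)) ∨ q) ∨ r   — eliminate →
⇔ ¬(¬(¬((q ∨ p) → ¬r) ∨ ¬p ∨ q) ∨ q) ∨ r   — eliminate →
⇔ ¬(¬(¬(¬(q ∨ p) ∨ ¬r) ∨ ¬p ∨ q) ∨ q) ∨ r   — eliminate →
⇔ (¬¬(¬(¬(q ∨ p) ∨ ¬r) ∨ ¬p ∨ q) ∧ ¬q) ∨ r   — De Morgan
⇔ ((¬(¬(q ∨ p) ∨ ¬r) ∨ ¬p ∨ q) ∧ ¬q) ∨ r   — double negation
⇔ (((¬¬(q ∨ p) ∧ ¬¬r) ∨ ¬p ∨ q) ∧ ¬q) ∨ r   — De Morgan
⇔ ((((q ∨ p) ∧ ¬¬r) ∨ ¬p ∨ q) ∧ ¬q) ∨ r   — double negation
⇔ ((((q ∨ p) ∧ r) ∨ ¬p ∨ q) ∧ ¬q) ∨ r   — double negation
⇔ (q ∨ p ∨ ¬p ∨ q ∨ r) ∧ (r ∨ ¬p ∨ q ∨ r) ∧ (¬q ∨ r)   — distribute ∨ over ∧
⇔ (r ∨ ¬p ∨ q) ∧ (¬q ∨ r)   — simplify

(r ∨ ¬p ∨ q) ∧ (¬q ∨ r)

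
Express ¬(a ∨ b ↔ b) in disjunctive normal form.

¬(a ∨ b ↔ b)
≡ ¬((a ∨ b → b) ∧ (b → a ∨ b))   — eliminate ↔
≡ ¬((¬(a ∨ b) ∨ b) ∧ (b → a ∨ b))   — eliminate →
≡ ¬((¬(a ∨ b) ∨ b) ∧ (¬b ∨ a ∨ b))   — eliminate →
≡ ¬(¬(a ∨ b) ∨ b) ∨ ¬(¬b ∨ a ∨ b)   — De Morgan
≡ ¬¬(a ∨ b) ∧ ¬b ∨ ¬(¬b ∨ a ∨ b)   — De Morgan
≡ (a ∨ b) ∧ ¬b ∨ ¬(¬b ∨ a ∨ b)   — double negation
≡ (a ∨ b) ∧ ¬b ∨ ¬¬b ∧ ¬a ∧ ¬b   — De Morgan
≡ (a ∨ b) ∧ ¬b ∨ b ∧ ¬a ∧ ¬b   — double negation
≡ a ∧ ¬b ∨ b ∧ ¬b ∨ b ∧ ¬a ∧ ¬b   — distribute ∧ over ∨
≡ a ∧ ¬b   — simplify

a ∧ ¬b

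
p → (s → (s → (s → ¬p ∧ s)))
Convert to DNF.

¬p ∨ ¬s

p → (s → (s → (s → ¬p ∧ s)))
≡ ¬p ∨ (s → (s → (s → ¬p ∧ s)))   (eliminate →)
≡ ¬p ∨ ¬s ∨ (s → (s → ¬p ∧ s))   (eliminate →)
≡ ¬p ∨ ¬s ∨ ¬s ∨ (s → ¬p ∧ s)   (eliminate →)
≡ ¬p ∨ ¬s ∨ ¬s ∨ ¬s ∨ ¬p ∧ s   (eliminate →)
≡ ¬p ∨ ¬s   (simplify)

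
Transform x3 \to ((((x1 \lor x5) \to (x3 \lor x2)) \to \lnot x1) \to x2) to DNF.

\lnot x3 \lor (x3 \land x1) \lor x2

x3 \to ((((x1 \lor x5) \to (x3 \lor x2)) \to \lnot x1) \to x2)
⇔ \lnot x3 \lor ((((x1 \lor x5) \to (x3 \lor x2)) \to \lnot x1) \to x2)   [eliminate \to]
⇔ \lnot x3 \lor \lnot (((x1 \lor x5) \to (x3 \lor x2)) \to \lnot x1) \lor x2   [eliminate \to]
⇔ \lnot x3 \lor \lnot (\lnot ((x1 \lor x5) \to (x3 \lor x2)) \lor \lnot x1) \lor x2   [eliminate \to]
⇔ \lnot x3 \lor \lnot (\lnot (\lnot (x1 \lor x5) \lor x3 \lor x2) \lor \lnot x1) \lor x2   [eliminate \to]
⇔ \lnot x3 \lor (\lnot \lnot (\lnot (x1 \lor x5) \lor x3 \lor x2) \land \lnot \lnot x1) \lor x2   [De Morgan]
⇔ \lnot x3 \lor ((\lnot (x1 \lor x5) \lor x3 \lor x2) \land \lnot \lnot x1) \lor x2   [double negation]
⇔ \lnot x3 \lor (((\lnot x1 \land \lnot x5) \lor x3 \lor x2) \land \lnot \lnot x1) \lor x2   [De Morgan]
⇔ \lnot x3 \lor (((\lnot x1 \land \lnot x5) \lor x3 \lor x2) \land x1) \lor x2   [double negation]
⇔ \lnot x3 \lor (\lnot x1 \land \lnot x5 \land x1) \lor (x3 \land x1) \lor (x2 \land x1) \lor x2   [distribute \land over \lor]
⇔ \lnot x3 \lor (x3 \land x1) \lor x2   [simplify]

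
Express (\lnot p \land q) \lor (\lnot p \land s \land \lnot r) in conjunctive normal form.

(\lnot p \land q) \lor (\lnot p \land s \land \lnot r)
⇔ (\lnot p \lor \lnot p) \land (\lnot p \lor s) \land (\lnot p \lor \lnot r) \land (q \lor \lnot p) \land (q \lor s) \land (q \lor \lnot r)   (distribute \lor over \land)
⇔ \lnot p \land (q \lor s) \land (q \lor \lnot r)   (simplify)

\lnot p \land (q \lor s) \land (q \lor \lnot r)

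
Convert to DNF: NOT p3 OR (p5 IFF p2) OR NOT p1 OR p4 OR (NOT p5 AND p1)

NOT p3 OR (NOT p5 AND NOT p2) OR (p2 AND p5) OR NOT p1 OR p4 OR (NOT p5 AND p1)

NOT p3 OR (p5 IFF p2) OR NOT p1 OR p4 OR (NOT p5 AND p1)
⇔ NOT p3 OR ((p5 IMPLIES p2) AND (p2 IMPLIES p5)) OR NOT p1 OR p4 OR (NOT p5 AND p1)   [eliminate IFF]
⇔ NOT p3 OR ((NOT p5 OR p2) AND (p2 IMPLIES p5)) OR NOT p1 OR p4 OR (NOT p5 AND p1)   [eliminate IMPLIES]
⇔ NOT p3 OR ((NOT p5 OR p2) AND (NOT p2 OR p5)) OR NOT p1 OR p4 OR (NOT p5 AND p1)   [eliminate IMPLIES]
⇔ NOT p3 OR (NOT p5 AND NOT p2) OR (NOT p5 AND p5) OR (p2 AND NOT p2) OR (p2 AND p5) OR NOT p1 OR p4 OR (NOT p5 AND p1)   [distribute AND over OR]
⇔ NOT p3 OR (NOT p5 AND NOT p2) OR (p2 AND p5) OR NOT p1 OR p4 OR (NOT p5 AND p1)   [simplify]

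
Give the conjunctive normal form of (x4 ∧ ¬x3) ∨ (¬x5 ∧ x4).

(x4 ∧ ¬x3) ∨ (¬x5 ∧ x4)
≡ (x4 ∨ ¬x5) ∧ (x4 ∨ x4) ∧ (¬x3 ∨ ¬x5) ∧ (¬x3 ∨ x4)   [distribute ∨ over ∧]
≡ x4 ∧ (¬x3 ∨ ¬x5)   [simplify]

x4 ∧ (¬x3 ∨ ¬x5)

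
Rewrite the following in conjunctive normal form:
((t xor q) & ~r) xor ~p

((t xor q) & ~r) xor ~p
≡ (((t xor q) & ~r) | ~p) & ~((t xor q) & ~r & ~p)   [expand xor]
≡ (((t | q) & ~(t & q) & ~r) | ~p) & ~((t xor q) & ~r & ~p)   [expand xor]
≡ (((t | q) & ~(t & q) & ~r) | ~p) & ~((t | q) & ~(t & q) & ~r & ~p)   [expand xor]
≡ (((t | q) & (~t | ~q) & ~r) | ~p) & ~((t | q) & ~(t & q) & ~r & ~p)   [De Morgan]
≡ (((t | q) & (~t | ~q) & ~r) | ~p) & (~(t | q) | ~~(t & q) | ~~r | ~~p)   [De Morgan]
≡ (((t | q) & (~t | ~q) & ~r) | ~p) & ((~t & ~q) | ~~(t & q) | ~~r | ~~p)   [De Morgan]
≡ (((t | q) & (~t | ~q) & ~r) | ~p) & ((~t & ~q) | (t & q) | ~~r | ~~p)   [double negation]
≡ (((t | q) & (~t | ~q) & ~r) | ~p) & ((~t & ~q) | (t & q) | r | ~~p)   [double negation]
≡ (((t | q) & (~t | ~q) & ~r) | ~p) & ((~t & ~q) | (t & q) | r | p)   [double negation]
≡ (t | q | ~p) & (~t | ~q | ~p) & (~r | ~p) & (~t | t | r | p) & (~t | q | r | p) & (~q | t | r | p) & (~q | q | r | p)   [distribute | over &]
≡ (t | q | ~p) & (~t | ~q | ~p) & (~r | ~p) & (~t | q | r | p) & (~q | t | r | p)   [simplify]

(t | q | ~p) & (~t | ~q | ~p) & (~r | ~p) & (~t | q | r | p) & (~q | t | r | p)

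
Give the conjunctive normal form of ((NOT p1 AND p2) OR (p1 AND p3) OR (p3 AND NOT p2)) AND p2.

(NOT p1 OR p3) AND p2

((NOT p1 AND p2) OR (p1 AND p3) OR (p3 AND NOT p2)) AND p2
≡ (NOT p1 OR p1 OR p3) AND (NOT p1 OR p1 OR NOT p2) AND (NOT p1 OR p3 OR p3) AND (NOT p1 OR p3 OR NOT p2) AND (p2 OR p1 OR p3) AND (p2 OR p1 OR NOT p2) AND (p2 OR p3 OR p3) AND (p2 OR p3 OR NOT p2) AND p2   — distribute OR over AND
≡ (NOT p1 OR p3) AND p2   — simplify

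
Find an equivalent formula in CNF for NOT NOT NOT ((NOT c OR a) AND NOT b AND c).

NOT NOT NOT ((NOT c OR a) AND NOT b AND c)
⇔ NOT ((NOT c OR a) AND NOT b AND c)   — double negation
⇔ NOT (NOT c OR a) OR NOT NOT b OR NOT c   — De Morgan
⇔ (NOT NOT c AND NOT a) OR NOT NOT b OR NOT c   — De Morgan
⇔ (c AND NOT a) OR NOT NOT b OR NOT c   — double negation
⇔ (c AND NOT a) OR b OR NOT c   — double negation
⇔ (c OR b OR NOT c) AND (NOT a OR b OR NOT c)   — distribute OR over AND
⇔ NOT a OR b OR NOT c   — simplify

NOT a OR b OR NOT c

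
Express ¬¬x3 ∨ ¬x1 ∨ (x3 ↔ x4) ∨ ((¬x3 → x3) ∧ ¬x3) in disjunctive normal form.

x3 ∨ ¬x1 ∨ (¬x3 ∧ ¬x4)

¬¬x3 ∨ ¬x1 ∨ (x3 ↔ x4) ∨ ((¬x3 → x3) ∧ ¬x3)
= ¬¬x3 ∨ ¬x1 ∨ ((x3 → x4) ∧ (x4 → x3)) ∨ ((¬x3 → x3) ∧ ¬x3)   — eliminate ↔
= ¬¬x3 ∨ ¬x1 ∨ ((¬x3 ∨ x4) ∧ (x4 → x3)) ∨ ((¬x3 → x3) ∧ ¬x3)   — eliminate →
= ¬¬x3 ∨ ¬x1 ∨ ((¬x3 ∨ x4) ∧ (¬x4 ∨ x3)) ∨ ((¬x3 → x3) ∧ ¬x3)   — eliminate →
= ¬¬x3 ∨ ¬x1 ∨ ((¬x3 ∨ x4) ∧ (¬x4 ∨ x3)) ∨ ((¬¬x3 ∨ x3) ∧ ¬x3)   — eliminate →
= x3 ∨ ¬x1 ∨ ((¬x3 ∨ x4) ∧ (¬x4 ∨ x3)) ∨ ((¬¬x3 ∨ x3) ∧ ¬x3)   — double negation
= x3 ∨ ¬x1 ∨ ((¬x3 ∨ x4) ∧ (¬x4 ∨ x3)) ∨ ((x3 ∨ x3) ∧ ¬x3)   — double negation
= x3 ∨ ¬x1 ∨ (¬x3 ∧ ¬x4) ∨ (¬x3 ∧ x3) ∨ (x4 ∧ ¬x4) ∨ (x4 ∧ x3) ∨ (x3 ∧ ¬x3) ∨ (x3 ∧ ¬x3)   — distribute ∧ over ∨
= x3 ∨ ¬x1 ∨ (¬x3 ∧ ¬x4)   — simplify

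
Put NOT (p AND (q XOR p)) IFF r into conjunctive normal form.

NOT (p AND (q XOR p)) IFF r
≡ (NOT (p AND (q XOR p)) IMPLIES r) AND (r IMPLIES NOT (p AND (q XOR p)))   [eliminate IFF]
≡ (NOT NOT (p AND (q XOR p)) OR r) AND (r IMPLIES NOT (p AND (q XOR p)))   [eliminate IMPLIES]
≡ (NOT NOT (p AND (q OR p) AND NOT (q AND p)) OR r) AND (r IMPLIES NOT (p AND (q XOR p)))   [expand XOR]
≡ (NOT NOT (p AND (q OR p) AND NOT (q AND p)) OR r) AND (NOT r OR NOT (p AND (q XOR p)))   [eliminate IMPLIES]
≡ (NOT NOT (p AND (q OR p) AND NOT (q AND p)) OR r) AND (NOT r OR NOT (p AND (q OR p) AND NOT (q AND p)))   [expand XOR]
≡ ((p AND (q OR p) AND NOT (q AND p)) OR r) AND (NOT r OR NOT (p AND (q OR p) AND NOT (q AND p)))   [double negation]
≡ ((p AND (q OR p) AND (NOT q OR NOT p)) OR r) AND (NOT r OR NOT (p AND (q OR p) AND NOT (q AND p)))   [De Morgan]
≡ ((p AND (q OR p) AND (NOT q OR NOT p)) OR r) AND (NOT r OR NOT p OR NOT (q OR p) OR NOT NOT (q AND p))   [De Morgan]
≡ ((p AND (q OR p) AND (NOT q OR NOT p)) OR r) AND (NOT r OR NOT p OR (NOT q AND NOT p) OR NOT NOT (q AND p))   [De Morgan]
≡ ((p AND (q OR p) AND (NOT q OR NOT p)) OR r) AND (NOT r OR NOT p OR (NOT q AND NOT p) OR (q AND p))   [double negation]
≡ (p OR r) AND (q OR p OR r) AND (NOT q OR NOT p OR r) AND (NOT r OR NOT p OR NOT q OR q) AND (NOT r OR NOT p OR NOT q OR p) AND (NOT r OR NOT p OR NOT p OR q) AND (NOT r OR NOT p OR NOT p OR p)   [distribute OR over AND]
≡ (p OR r) AND (NOT q OR NOT p OR r) AND (NOT r OR NOT p OR q)   [simplify]

(p OR r) AND (NOT q OR NOT p OR r) AND (NOT r OR NOT p OR q)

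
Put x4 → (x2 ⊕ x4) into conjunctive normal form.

x4 → (x2 ⊕ x4)
≡ ¬x4 ∨ (x2 ⊕ x4)   [eliminate →]
≡ ¬x4 ∨ ((x2 ∨ x4) ∧ ¬(x2 ∧ x4))   [expand ⊕]
≡ ¬x4 ∨ ((x2 ∨ x4) ∧ (¬x2 ∨ ¬x4))   [De Morgan]
≡ (¬x4 ∨ x2 ∨ x4) ∧ (¬x4 ∨ ¬x2 ∨ ¬x4)   [distribute ∨ over ∧]
≡ ¬x4 ∨ ¬x2   [simplify]

¬x4 ∨ ¬x2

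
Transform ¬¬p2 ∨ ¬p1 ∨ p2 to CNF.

¬¬p2 ∨ ¬p1 ∨ p2
⇔ p2 ∨ ¬p1 ∨ p2
⇔ p2 ∨ ¬p1

p2 ∨ ¬p1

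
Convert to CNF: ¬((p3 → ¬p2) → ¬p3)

¬((p3 → ¬p2) → ¬p3)
≡ ¬(¬(p3 → ¬p2) ∨ ¬p3)   — eliminate →
≡ ¬(¬(¬p3 ∨ ¬p2) ∨ ¬p3)   — eliminate →
≡ ¬¬(¬p3 ∨ ¬p2) ∧ ¬¬p3   — De Morgan
≡ (¬p3 ∨ ¬p2) ∧ ¬¬p3   — double negation
≡ (¬p3 ∨ ¬p2) ∧ p3   — double negation

(¬p3 ∨ ¬p2) ∧ p3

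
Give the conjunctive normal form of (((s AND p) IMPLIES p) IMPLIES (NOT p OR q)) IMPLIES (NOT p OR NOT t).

(((s AND p) IMPLIES p) IMPLIES (NOT p OR q)) IMPLIES (NOT p OR NOT t)
≡ NOT (((s AND p) IMPLIES p) IMPLIES (NOT p OR q)) OR NOT p OR NOT t   [eliminate IMPLIES]
≡ NOT (NOT ((s AND p) IMPLIES p) OR NOT p OR q) OR NOT p OR NOT t   [eliminate IMPLIES]
≡ NOT (NOT (NOT (s AND p) OR p) OR NOT p OR q) OR NOT p OR NOT t   [eliminate IMPLIES]
≡ (NOT NOT (NOT (s AND p) OR p) AND NOT NOT p AND NOT q) OR NOT p OR NOT t   [De Morgan]
≡ ((NOT (s AND p) OR p) AND NOT NOT p AND NOT q) OR NOT p OR NOT t   [double negation]
≡ ((NOT s OR NOT p OR p) AND NOT NOT p AND NOT q) OR NOT p OR NOT t   [De Morgan]
≡ ((NOT s OR NOT p OR p) AND p AND NOT q) OR NOT p OR NOT t   [double negation]
≡ (NOT s OR NOT p OR p OR NOT p OR NOT t) AND (p OR NOT p OR NOT t) AND (NOT q OR NOT p OR NOT t)   [distribute OR over AND]
≡ NOT q OR NOT p OR NOT t   [simplify]

NOT q OR NOT p OR NOT t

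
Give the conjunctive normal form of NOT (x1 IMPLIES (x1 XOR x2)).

NOT (x1 IMPLIES (x1 XOR x2))
≡ NOT (NOT x1 OR (x1 XOR x2))   (eliminate IMPLIES)
≡ NOT (NOT x1 OR ((x1 OR x2) AND NOT (x1 AND x2)))   (expand XOR)
≡ NOT NOT x1 AND NOT ((x1 OR x2) AND NOT (x1 AND x2))   (De Morgan)
≡ x1 AND NOT ((x1 OR x2) AND NOT (x1 AND x2))   (double negation)
≡ x1 AND (NOT (x1 OR x2) OR NOT NOT (x1 AND x2))   (De Morgan)
≡ x1 AND ((NOT x1 AND NOT x2) OR NOT NOT (x1 AND x2))   (De Morgan)
≡ x1 AND ((NOT x1 AND NOT x2) OR (x1 AND x2))   (double negation)
≡ x1 AND (NOT x1 OR x1) AND (NOT x1 OR x2) AND (NOT x2 OR x1) AND (NOT x2 OR x2)   (distribute OR over AND)
≡ x1 AND (NOT x1 OR x2)   (simplify)

x1 AND (NOT x1 OR x2)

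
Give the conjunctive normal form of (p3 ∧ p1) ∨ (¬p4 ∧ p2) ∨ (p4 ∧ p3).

(p3 ∧ p1) ∨ (¬p4 ∧ p2) ∨ (p4 ∧ p3)
≡ (p3 ∨ ¬p4 ∨ p4) ∧ (p3 ∨ ¬p4 ∨ p3) ∧ (p3 ∨ p2 ∨ p4) ∧ (p3 ∨ p2 ∨ p3) ∧ (p1 ∨ ¬p4 ∨ p4) ∧ (p1 ∨ ¬p4 ∨ p3) ∧ (p1 ∨ p2 ∨ p4) ∧ (p1 ∨ p2 ∨ p3)   [distribute ∨ over ∧]
≡ (p3 ∨ ¬p4) ∧ (p3 ∨ p2) ∧ (p1 ∨ p2 ∨ p4)   [simplify]

(p3 ∨ ¬p4) ∧ (p3 ∨ p2) ∧ (p1 ∨ p2 ∨ p4)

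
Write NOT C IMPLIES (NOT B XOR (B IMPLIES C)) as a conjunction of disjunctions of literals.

(C OR NOT B) AND (C OR B)

NOT C IMPLIES (NOT B XOR (B IMPLIES C))
= NOT NOT C OR (NOT B XOR (B IMPLIES C))   (eliminate IMPLIES)
= NOT NOT C OR ((NOT B OR (B IMPLIES C)) AND NOT (NOT B AND (B IMPLIES C)))   (expand XOR)
= NOT NOT C OR ((NOT B OR NOT B OR C) AND NOT (NOT B AND (B IMPLIES C)))   (eliminate IMPLIES)
= NOT NOT C OR ((NOT B OR NOT B OR C) AND NOT (NOT B AND (NOT B OR C)))   (eliminate IMPLIES)
= C OR ((NOT B OR NOT B OR C) AND NOT (NOT B AND (NOT B OR C)))   (double negation)
= C OR ((NOT B OR NOT B OR C) AND (NOT NOT B OR NOT (NOT B OR C)))   (De Morgan)
= C OR ((NOT B OR NOT B OR C) AND (B OR NOT (NOT B OR C)))   (double negation)
= C OR ((NOT B OR NOT B OR C) AND (B OR (NOT NOT B AND NOT C)))   (De Morgan)
= C OR ((NOT B OR NOT B OR C) AND (B OR (B AND NOT C)))   (double negation)
= (C OR NOT B OR NOT B OR C) AND (C OR B OR B) AND (C OR B OR NOT C)   (distribute OR over AND)
= (C OR NOT B) AND (C OR B)   (simplify)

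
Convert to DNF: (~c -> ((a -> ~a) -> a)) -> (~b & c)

(~c -> ((a -> ~a) -> a)) -> (~b & c)
≡ ~(~c -> ((a -> ~a) -> a)) | (~b & c)   (eliminate ->)
≡ ~(~~c | ((a -> ~a) -> a)) | (~b & c)   (eliminate ->)
≡ ~(~~c | ~(a -> ~a) | a) | (~b & c)   (eliminate ->)
≡ ~(~~c | ~(~a | ~a) | a) | (~b & c)   (eliminate ->)
≡ (~~~c & ~~(~a | ~a) & ~a) | (~b & c)   (De Morgan)
≡ (~c & ~~(~a | ~a) & ~a) | (~b & c)   (double negation)
≡ (~c & (~a | ~a) & ~a) | (~b & c)   (double negation)
≡ (~c & ~a & ~a) | (~c & ~a & ~a) | (~b & c)   (distribute & over |)
≡ (~c & ~a) | (~b & c)   (simplify)

(~c & ~a) | (~b & c)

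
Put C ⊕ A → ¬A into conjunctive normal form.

¬A ∨ C

C ⊕ A → ¬A
≡ ¬(C ⊕ A) ∨ ¬A   — eliminate →
≡ ¬((C ∨ A) ∧ ¬(C ∧ A)) ∨ ¬A   — expand ⊕
≡ ¬(C ∨ A) ∨ ¬¬(C ∧ A) ∨ ¬A   — De Morgan
≡ ¬C ∧ ¬A ∨ ¬¬(C ∧ A) ∨ ¬A   — De Morgan
≡ ¬C ∧ ¬A ∨ C ∧ A ∨ ¬A   — double negation
≡ (¬C ∨ C ∨ ¬A) ∧ (¬C ∨ A ∨ ¬A) ∧ (¬A ∨ C ∨ ¬A) ∧ (¬A ∨ A ∨ ¬A)   — distribute ∨ over ∧
≡ ¬A ∨ C   — simplify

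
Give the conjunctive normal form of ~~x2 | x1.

x2 | x1

~~x2 | x1
≡ x2 | x1   [double negation]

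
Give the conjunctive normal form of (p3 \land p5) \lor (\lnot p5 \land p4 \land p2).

(p3 \land p5) \lor (\lnot p5 \land p4 \land p2)
≡ (p3 \lor \lnot p5) \land (p3 \lor p4) \land (p3 \lor p2) \land (p5 \lor \lnot p5) \land (p5 \lor p4) \land (p5 \lor p2)   (distribute \lor over \land)
≡ (p3 \lor \lnot p5) \land (p3 \lor p4) \land (p3 \lor p2) \land (p5 \lor p4) \land (p5 \lor p2)   (simplify)

(p3 \lor \lnot p5) \land (p3 \lor p4) \land (p3 \lor p2) \land (p5 \lor p4) \land (p5 \lor p2)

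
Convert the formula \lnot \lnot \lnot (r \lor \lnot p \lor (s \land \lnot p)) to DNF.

\lnot r \land p

\lnot \lnot \lnot (r \lor \lnot p \lor (s \land \lnot p))
⇔ \lnot (r \lor \lnot p \lor (s \land \lnot p))   (double negation)
⇔ \lnot r \land \lnot \lnot p \land \lnot (s \land \lnot p)   (De Morgan)
⇔ \lnot r \land p \land \lnot (s \land \lnot p)   (double negation)
⇔ \lnot r \land p \land (\lnot s \lor \lnot \lnot p)   (De Morgan)
⇔ \lnot r \land p \land (\lnot s \lor p)   (double negation)
⇔ (\lnot r \land p \land \lnot s) \lor (\lnot r \land p \land p)   (distribute \land over \lor)
⇔ \lnot r \land p   (simplify)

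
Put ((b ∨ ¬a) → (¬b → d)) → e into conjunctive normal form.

(b ∨ ¬a ∨ e) ∧ (¬b ∨ e) ∧ (¬d ∨ e)

((b ∨ ¬a) → (¬b → d)) → e
= ¬((b ∨ ¬a) → (¬b → d)) ∨ e   [eliminate →]
= ¬(¬(b ∨ ¬a) ∨ (¬b → d)) ∨ e   [eliminate →]
= ¬(¬(b ∨ ¬a) ∨ ¬¬b ∨ d) ∨ e   [eliminate →]
= (¬¬(b ∨ ¬a) ∧ ¬¬¬b ∧ ¬d) ∨ e   [De Morgan]
= ((b ∨ ¬a) ∧ ¬¬¬b ∧ ¬d) ∨ e   [double negation]
= ((b ∨ ¬a) ∧ ¬b ∧ ¬d) ∨ e   [double negation]
= (b ∨ ¬a ∨ e) ∧ (¬b ∨ e) ∧ (¬d ∨ e)   [distribute ∨ over ∧]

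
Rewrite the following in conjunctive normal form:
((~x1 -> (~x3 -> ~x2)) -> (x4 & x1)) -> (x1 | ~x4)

x1 | x3 | ~x2 | ~x4

((~x1 -> (~x3 -> ~x2)) -> (x4 & x1)) -> (x1 | ~x4)
≡ ~((~x1 -> (~x3 -> ~x2)) -> (x4 & x1)) | x1 | ~x4
≡ ~(~(~x1 -> (~x3 -> ~x2)) | (x4 & x1)) | x1 | ~x4
≡ ~(~(~~x1 | (~x3 -> ~x2)) | (x4 & x1)) | x1 | ~x4
≡ ~(~(~~x1 | ~~x3 | ~x2) | (x4 & x1)) | x1 | ~x4
≡ (~~(~~x1 | ~~x3 | ~x2) & ~(x4 & x1)) | x1 | ~x4
≡ ((~~x1 | ~~x3 | ~x2) & ~(x4 & x1)) | x1 | ~x4
≡ ((x1 | ~~x3 | ~x2) & ~(x4 & x1)) | x1 | ~x4
≡ ((x1 | x3 | ~x2) & ~(x4 & x1)) | x1 | ~x4
≡ ((x1 | x3 | ~x2) & (~x4 | ~x1)) | x1 | ~x4
≡ (x1 | x3 | ~x2 | x1 | ~x4) & (~x4 | ~x1 | x1 | ~x4)
≡ x1 | x3 | ~x2 | ~x4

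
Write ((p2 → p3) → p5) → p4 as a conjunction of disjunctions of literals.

(¬p2 ∨ p3 ∨ p4) ∧ (¬p5 ∨ p4)

((p2 → p3) → p5) → p4
= ¬((p2 → p3) → p5) ∨ p4   — eliminate →
= ¬(¬(p2 → p3) ∨ p5) ∨ p4   — eliminate →
= ¬(¬(¬p2 ∨ p3) ∨ p5) ∨ p4   — eliminate →
= (¬¬(¬p2 ∨ p3) ∧ ¬p5) ∨ p4   — De Morgan
= ((¬p2 ∨ p3) ∧ ¬p5) ∨ p4   — double negation
= (¬p2 ∨ p3 ∨ p4) ∧ (¬p5 ∨ p4)   — distribute ∨ over ∧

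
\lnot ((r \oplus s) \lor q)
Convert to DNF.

(\lnot r \land \lnot s \land \lnot q) \lor (s \land r \land \lnot q)

\lnot ((r \oplus s) \lor q)
≡ \lnot ((r \land \lnot s) \lor (\lnot r \land s) \lor q)
≡ \lnot (r \land \lnot s) \land \lnot (\lnot r \land s) \land \lnot q
≡ (\lnot r \lor \lnot \lnot s) \land \lnot (\lnot r \land s) \land \lnot q
≡ (\lnot r \lor s) \land \lnot (\lnot r \land s) \land \lnot q
≡ (\lnot r \lor s) \land (\lnot \lnot r \lor \lnot s) \land \lnot q
≡ (\lnot r \lor s) \land (r \lor \lnot s) \land \lnot q
≡ (\lnot r \land r \land \lnot q) \lor (\lnot r \land \lnot s \land \lnot q) \lor (s \land r \land \lnot q) \lor (s \land \lnot s \land \lnot q)
≡ (\lnot r \land \lnot s \land \lnot q) \lor (s \land r \land \lnot q)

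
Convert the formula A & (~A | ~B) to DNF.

A & ~B

A & (~A | ~B)
⇔ (A & ~A) | (A & ~B)   [distribute & over |]
⇔ A & ~B   [simplify]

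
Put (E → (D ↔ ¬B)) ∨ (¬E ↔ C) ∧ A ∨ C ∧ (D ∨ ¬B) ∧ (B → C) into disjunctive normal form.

(E → (D ↔ ¬B)) ∨ (¬E ↔ C) ∧ A ∨ C ∧ (D ∨ ¬B) ∧ (B → C)
⇔ ¬E ∨ (D ↔ ¬B) ∨ (¬E ↔ C) ∧ A ∨ C ∧ (D ∨ ¬B) ∧ (B → C)   (eliminate →)
⇔ ¬E ∨ (D → ¬B) ∧ (¬B → D) ∨ (¬E ↔ C) ∧ A ∨ C ∧ (D ∨ ¬B) ∧ (B → C)   (eliminate ↔)
⇔ ¬E ∨ (¬D ∨ ¬B) ∧ (¬B → D) ∨ (¬E ↔ C) ∧ A ∨ C ∧ (D ∨ ¬B) ∧ (B → C)   (eliminate →)
⇔ ¬E ∨ (¬D ∨ ¬B) ∧ (¬¬B ∨ D) ∨ (¬E ↔ C) ∧ A ∨ C ∧ (D ∨ ¬B) ∧ (B → C)   (eliminate →)
⇔ ¬E ∨ (¬D ∨ ¬B) ∧ (¬¬B ∨ D) ∨ (¬E → C) ∧ (C → ¬E) ∧ A ∨ C ∧ (D ∨ ¬B) ∧ (B → C)   (eliminate ↔)
⇔ ¬E ∨ (¬D ∨ ¬B) ∧ (¬¬B ∨ D) ∨ (¬¬E ∨ C) ∧ (C → ¬E) ∧ A ∨ C ∧ (D ∨ ¬B) ∧ (B → C)   (eliminate →)
⇔ ¬E ∨ (¬D ∨ ¬B) ∧ (¬¬B ∨ D) ∨ (¬¬E ∨ C) ∧ (¬C ∨ ¬E) ∧ A ∨ C ∧ (D ∨ ¬B) ∧ (B → C)   (eliminate →)
⇔ ¬E ∨ (¬D ∨ ¬B) ∧ (¬¬B ∨ D) ∨ (¬¬E ∨ C) ∧ (¬C ∨ ¬E) ∧ A ∨ C ∧ (D ∨ ¬B) ∧ (¬B ∨ C)   (eliminate →)
⇔ ¬E ∨ (¬D ∨ ¬B) ∧ (B ∨ D) ∨ (¬¬E ∨ C) ∧ (¬C ∨ ¬E) ∧ A ∨ C ∧ (D ∨ ¬B) ∧ (¬B ∨ C)   (double negation)
⇔ ¬E ∨ (¬D ∨ ¬B) ∧ (B ∨ D) ∨ (E ∨ C) ∧ (¬C ∨ ¬E) ∧ A ∨ C ∧ (D ∨ ¬B) ∧ (¬B ∨ C)   (double negation)
⇔ ¬E ∨ ¬D ∧ B ∨ ¬D ∧ D ∨ ¬B ∧ B ∨ ¬B ∧ D ∨ E ∧ ¬C ∧ A ∨ E ∧ ¬E ∧ A ∨ C ∧ ¬C ∧ A ∨ C ∧ ¬E ∧ A ∨ C ∧ D ∧ ¬B ∨ C ∧ D ∧ C ∨ C ∧ ¬B ∧ ¬B ∨ C ∧ ¬B ∧ C   (distribute ∧ over ∨)
⇔ ¬E ∨ ¬D ∧ B ∨ ¬B ∧ D ∨ E ∧ ¬C ∧ A ∨ C ∧ D ∨ C ∧ ¬B   (simplify)

¬E ∨ ¬D ∧ B ∨ ¬B ∧ D ∨ E ∧ ¬C ∧ A ∨ C ∧ D ∨ C ∧ ¬B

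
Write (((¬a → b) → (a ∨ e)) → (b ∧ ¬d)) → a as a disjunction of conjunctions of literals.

(¬a ∧ ¬b) ∨ (e ∧ ¬b) ∨ (e ∧ d) ∨ a

(((¬a → b) → (a ∨ e)) → (b ∧ ¬d)) → a
≡ ¬(((¬a → b) → (a ∨ e)) → (b ∧ ¬d)) ∨ a   [eliminate →]
≡ ¬(¬((¬a → b) → (a ∨ e)) ∨ (b ∧ ¬d)) ∨ a   [eliminate →]
≡ ¬(¬(¬(¬a → b) ∨ a ∨ e) ∨ (b ∧ ¬d)) ∨ a   [eliminate →]
≡ ¬(¬(¬(¬¬a ∨ b) ∨ a ∨ e) ∨ (b ∧ ¬d)) ∨ a   [eliminate →]
≡ (¬¬(¬(¬¬a ∨ b) ∨ a ∨ e) ∧ ¬(b ∧ ¬d)) ∨ a   [De Morgan]
≡ ((¬(¬¬a ∨ b) ∨ a ∨ e) ∧ ¬(b ∧ ¬d)) ∨ a   [double negation]
≡ (((¬¬¬a ∧ ¬b) ∨ a ∨ e) ∧ ¬(b ∧ ¬d)) ∨ a   [De Morgan]
≡ (((¬a ∧ ¬b) ∨ a ∨ e) ∧ ¬(b ∧ ¬d)) ∨ a   [double negation]
≡ (((¬a ∧ ¬b) ∨ a ∨ e) ∧ (¬b ∨ ¬¬d)) ∨ a   [De Morgan]
≡ (((¬a ∧ ¬b) ∨ a ∨ e) ∧ (¬b ∨ d)) ∨ a   [double negation]
≡ (¬a ∧ ¬b ∧ ¬b) ∨ (¬a ∧ ¬b ∧ d) ∨ (a ∧ ¬b) ∨ (a ∧ d) ∨ (e ∧ ¬b) ∨ (e ∧ d) ∨ a   [distribute ∧ over ∨]
≡ (¬a ∧ ¬b) ∨ (e ∧ ¬b) ∨ (e ∧ d) ∨ a   [simplify]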